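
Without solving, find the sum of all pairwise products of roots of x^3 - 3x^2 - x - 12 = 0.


By Vieta's formulas for x^3 + bx^2 + cx + d = 0:
  r1 + r2 + r3 = -b/a = 3
  r1*r2 + r1*r3 + r2*r3 = c/a = -1
  r1*r2*r3 = -d/a = 12


Sum of pairwise products = -1


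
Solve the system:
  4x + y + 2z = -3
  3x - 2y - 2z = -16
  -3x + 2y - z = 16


Using Cramer's rule. Expand each determinant along the first row.
D  = 4*[(-2)*(-1) - (-2)*2] - 1*[3*(-1) - (-2)*(-3)] + 2*[3*2 - (-2)*(-3)]
  = 4*(6) - 1*(-9) + 2*(0) = 33
Dx = (-3)*[(-2)*(-1) - (-2)*2] - 1*[(-16)*(-1) - (-2)*16] + 2*[(-16)*2 - (-2)*16]
  = (-3)*(6) - 1*(48) + 2*(0) = -66
Dy = 4*[(-16)*(-1) - (-2)*16] - (-3)*[3*(-1) - (-2)*(-3)] + 2*[3*16 - (-16)*(-3)]
  = 4*(48) - (-3)*(-9) + 2*(0) = 165
Dz = 4*[(-2)*16 - (-16)*2] - 1*[3*16 - (-16)*(-3)] + (-3)*[3*2 - (-2)*(-3)]
  = 4*(0) - 1*(0) + (-3)*(0) = 0
x = Dx/D = -66/33 = -2, y = Dy/D = 165/33 = 5, z = Dz/D = 0/33 = 0
Check eq1: (4)(-2) + (1)(5) + (2)(0) = -3 = -3 ✓
Check eq2: (3)(-2) + (-2)(5) + (-2)(0) = -16 = -16 ✓
Check eq3: (-3)(-2) + (2)(5) + (-1)(0) = 16 = 16 ✓

x = -2, y = 5, z = 0


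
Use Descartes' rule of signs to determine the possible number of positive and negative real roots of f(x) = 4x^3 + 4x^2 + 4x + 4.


Descartes' rule of signs:

For positive roots, count sign changes in f(x) = 4x^3 + 4x^2 + 4x + 4:
Signs of coefficients: +, +, +, +
Number of sign changes: 0
Possible positive real roots: 0

For negative roots, examine f(-x) = -4x^3 + 4x^2 - 4x + 4:
Signs of coefficients: -, +, -, +
Number of sign changes: 3
Possible negative real roots: 3, 1

Positive roots: 0; Negative roots: 3 or 1


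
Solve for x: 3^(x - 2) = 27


Express both sides with the same base.
27 = 3^3
Since the bases match, equate exponents: x - 2 = 3
So x = 3 - (-2) = 5

x = 5


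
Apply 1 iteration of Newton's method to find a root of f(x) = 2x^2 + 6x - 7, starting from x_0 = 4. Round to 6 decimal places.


Newton's method: x_(n+1) = x_n - f(x_n)/f'(x_n)
f(x) = 2x^2 + 6x - 7
f'(x) = 4x + 6

Iteration 1:
  f(4.000000) = 49.000000
  f'(4.000000) = 22.000000
  x_1 = 4.000000 - (49.000000)/(22.000000) = 1.772727

x_1 = 1.772727


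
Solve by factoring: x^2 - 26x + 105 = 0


We need two numbers that multiply to 105 and add to -26.
Those numbers are -5 and -21 (since (-5) * (-21) = 105 and (-5) + (-21) = -26).
So x^2 - 26x + 105 = (x - 5)(x - 21) = 0
Setting each factor to zero: x = 5 or x = 21

x = 5, x = 21


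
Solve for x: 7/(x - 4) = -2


Multiply both sides by (x - 4): 7 = -2(x - 4)
Distribute: 7 = -2x + 8
-2x = 7 - 8 = -1
x = 1/2

x = 1/2


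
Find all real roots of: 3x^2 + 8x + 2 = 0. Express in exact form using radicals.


Using the quadratic formula: x = (-b ± sqrt(b^2 - 4ac)) / (2a)
Here a = 3, b = 8, c = 2
Discriminant = b^2 - 4ac = 8^2 - 4(3)(2) = 64 - 24 = 40
Since discriminant = 40 > 0, there are two real roots.
x = (-8 ± 2*sqrt(10)) / 6
Simplifying: x = (-4 ± sqrt(10)) / 3
Numerically: x ≈ -0.2792 or x ≈ -2.3874

x = (-4 + sqrt(10)) / 3 or x = (-4 - sqrt(10)) / 3


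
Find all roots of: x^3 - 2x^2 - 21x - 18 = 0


Let p(x) = x^3 - 2x^2 - 21x - 18. By the rational root theorem (leading coefficient 1), any rational root is an integer divisor of 18: try ±1, ±2, ... in turn.
Test x = 1: value = -40 ≠ 0.
Test x = -1: value = 0 ✓, so (x + 1) is a factor.
Synthetic division by (x + 1): bring down 1; 1(-1) - 2 = -3; (-3)(-1) - 21 = -18; (-18)(-1) - 18 = 0 → quotient x^2 - 3x - 18, remainder 0.
Solve the quadratic x^2 - 3x - 18 = 0: discriminant = (-3)^2 - 4(1)(-18) = 9 + 72 = 81.
sqrt(81) = 9, so x = (3 ± 9)/2: x = 6 or x = -3.
Collecting all roots found:

x = -3, x = -1, x = 6


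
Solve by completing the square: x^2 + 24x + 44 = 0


Start: x^2 + 24x + 44 = 0
Move constant: x^2 + 24x = -44
Half of 24 is 12, squared is 144
Add 144 to both sides: x^2 + 24x + 144 = 100
(x + 12)^2 = 100
x + 12 = ±10
x = -12 + 10 = -2 or x = -12 - 10 = -22

x = -22, x = -2


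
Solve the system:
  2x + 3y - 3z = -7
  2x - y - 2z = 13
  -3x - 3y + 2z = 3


Using Cramer's rule. Expand each determinant along the first row.
D  = 2*[(-1)*2 - (-2)*(-3)] - 3*[2*2 - (-2)*(-3)] + (-3)*[2*(-3) - (-1)*(-3)]
  = 2*(-8) - 3*(-2) + (-3)*(-9) = 17
Dx = (-7)*[(-1)*2 - (-2)*(-3)] - 3*[13*2 - (-2)*3] + (-3)*[13*(-3) - (-1)*3]
  = (-7)*(-8) - 3*(32) + (-3)*(-36) = 68
Dy = 2*[13*2 - (-2)*3] - (-7)*[2*2 - (-2)*(-3)] + (-3)*[2*3 - 13*(-3)]
  = 2*(32) - (-7)*(-2) + (-3)*(45) = -85
Dz = 2*[(-1)*3 - 13*(-3)] - 3*[2*3 - 13*(-3)] + (-7)*[2*(-3) - (-1)*(-3)]
  = 2*(36) - 3*(45) + (-7)*(-9) = 0
x = Dx/D = 68/17 = 4, y = Dy/D = -85/17 = -5, z = Dz/D = 0/17 = 0
Check eq1: (2)(4) + (3)(-5) + (-3)(0) = -7 = -7 ✓
Check eq2: (2)(4) + (-1)(-5) + (-2)(0) = 13 = 13 ✓
Check eq3: (-3)(4) + (-3)(-5) + (2)(0) = 3 = 3 ✓

x = 4, y = -5, z = 0


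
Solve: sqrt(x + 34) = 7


Square both sides: x + 34 = 7^2 = 49
x = 49 - 34 = 15
x = 15
Check: sqrt(1*15 + 34) = sqrt(49) = 7 ✓

x = 15


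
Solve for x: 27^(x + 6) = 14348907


Express both sides with the same base.
14348907 = 27^5
Since the bases match, equate exponents: x + 6 = 5
So x = 5 - (6) = -1

x = -1


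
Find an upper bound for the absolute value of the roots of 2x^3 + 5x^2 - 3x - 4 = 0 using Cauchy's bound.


Cauchy's bound: all roots r satisfy |r| <= 1 + max(|a_i/a_n|) for i = 0,...,n-1
where a_n is the leading coefficient.

Coefficients: [2, 5, -3, -4]
Leading coefficient a_n = 2
Ratios |a_i/a_n|: 5/2, 3/2, 2
Maximum ratio: 5/2
Cauchy's bound: |r| <= 1 + 5/2 = 7/2

Upper bound = 7/2


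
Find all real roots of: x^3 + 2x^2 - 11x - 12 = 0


Let p(x) = x^3 + 2x^2 - 11x - 12. By the rational root theorem (leading coefficient 1), any rational root is an integer divisor of 12: try ±1, ±2, ... in turn.
Test x = 1: value = -20 ≠ 0.
Test x = -1: value = 0 ✓, so (x + 1) is a factor.
Synthetic division by (x + 1): bring down 1; 1(-1) + 2 = 1; 1(-1) - 11 = -12; (-12)(-1) - 12 = 0 → quotient x^2 + x - 12, remainder 0.
Solve the quadratic x^2 + x - 12 = 0: discriminant = 1^2 - 4(1)(-12) = 1 + 48 = 49.
sqrt(49) = 7, so x = (-1 ± 7)/2: x = 3 or x = -4.

x = -4, x = -1, x = 3


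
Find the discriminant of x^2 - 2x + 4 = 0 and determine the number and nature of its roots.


For ax^2 + bx + c = 0, discriminant D = b^2 - 4ac
Here a = 1, b = -2, c = 4
D = (-2)^2 - 4(1)(4) = 4 - 16 = -12

D = -12 < 0
The equation has no real roots (2 complex conjugate roots).

Discriminant = -12, no real roots (2 complex conjugate roots)


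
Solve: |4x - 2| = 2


An absolute value equation |expr| = 2 gives two cases:
Case 1: 4x - 2 = 2
  4x = 4, so x = 1
Case 2: 4x - 2 = -2
  4x = 0, so x = 0

x = 0, x = 1


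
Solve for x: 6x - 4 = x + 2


Starting with: 6x - 4 = x + 2
Move all x terms to left: (6 - 1)x = 2 + 4
Simplify: 5x = 6
Divide both sides by 5: x = 6/5

x = 6/5


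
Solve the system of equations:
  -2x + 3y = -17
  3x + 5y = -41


Using Cramer's rule:
Determinant D = (-2)(5) - (3)(3) = -10 - 9 = -19
Dx = (-17)(5) - (-41)(3) = -85 + 123 = 38
Dy = (-2)(-41) - (3)(-17) = 82 + 51 = 133
x = Dx/D = 38/-19 = -2
y = Dy/D = 133/-19 = -7

x = -2, y = -7


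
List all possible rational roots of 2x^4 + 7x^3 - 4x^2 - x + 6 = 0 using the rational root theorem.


Rational root theorem: possible roots are ±p/q where:
  p divides the constant term (6): p ∈ {1, 2, 3, 6}
  q divides the leading coefficient (2): q ∈ {1, 2}

All possible rational roots: -6, -3, -2, -3/2, -1, -1/2, 1/2, 1, 3/2, 2, 3, 6

-6, -3, -2, -3/2, -1, -1/2, 1/2, 1, 3/2, 2, 3, 6


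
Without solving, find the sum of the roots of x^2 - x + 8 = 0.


By Vieta's formulas for ax^2 + bx + c = 0:
  Sum of roots = -b/a
  Product of roots = c/a

Here a = 1, b = -1, c = 8
Sum = -(-1)/1 = 1
Product = 8/1 = 8

Sum = 1


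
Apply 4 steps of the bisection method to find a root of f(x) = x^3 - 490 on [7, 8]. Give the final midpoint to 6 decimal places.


f(x) = x^3 - 490
f(7) = -147 < 0
f(8) = 22 > 0

Step 1: midpoint = (7.000000 + 8.000000)/2 = 7.500000
  f(7.500000) = -68.125000
  f(mid) < 0, so root is in [7.500000, 8.000000]

Step 2: midpoint = (7.500000 + 8.000000)/2 = 7.750000
  f(7.750000) = -24.515625
  f(mid) < 0, so root is in [7.750000, 8.000000]

Step 3: midpoint = (7.750000 + 8.000000)/2 = 7.875000
  f(7.875000) = -1.626953
  f(mid) < 0, so root is in [7.875000, 8.000000]

Step 4: midpoint = (7.875000 + 8.000000)/2 = 7.937500
  f(7.937500) = 10.093506
  f(mid) > 0, so root is in [7.875000, 7.937500]

midpoint = 7.937500


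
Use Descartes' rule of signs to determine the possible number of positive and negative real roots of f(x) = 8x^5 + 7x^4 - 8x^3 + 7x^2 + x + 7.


Descartes' rule of signs:

For positive roots, count sign changes in f(x) = 8x^5 + 7x^4 - 8x^3 + 7x^2 + x + 7:
Signs of coefficients: +, +, -, +, +, +
Number of sign changes: 2
Possible positive real roots: 2, 0

For negative roots, examine f(-x) = -8x^5 + 7x^4 + 8x^3 + 7x^2 - x + 7:
Signs of coefficients: -, +, +, +, -, +
Number of sign changes: 3
Possible negative real roots: 3, 1

Positive roots: 2 or 0; Negative roots: 3 or 1


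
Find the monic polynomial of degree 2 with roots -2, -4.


A monic polynomial with roots -2, -4 is:
p(x) = (x + 2)(x + 4)
After multiplying by (x + 2): x + 2
After multiplying by (x + 4): x^2 + 6x + 8

x^2 + 6x + 8


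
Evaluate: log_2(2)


We need the exponent such that 2^? = 2
2^1 = 2
Therefore log_2(2) = 1

1


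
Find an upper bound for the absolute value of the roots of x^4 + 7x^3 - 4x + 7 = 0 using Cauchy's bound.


Cauchy's bound: all roots r satisfy |r| <= 1 + max(|a_i/a_n|) for i = 0,...,n-1
where a_n is the leading coefficient.

Coefficients: [1, 7, 0, -4, 7]
Leading coefficient a_n = 1
Ratios |a_i/a_n|: 7, 0, 4, 7
Maximum ratio: 7
Cauchy's bound: |r| <= 1 + 7 = 8

Upper bound = 8


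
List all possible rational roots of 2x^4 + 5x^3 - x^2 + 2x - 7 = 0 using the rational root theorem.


Rational root theorem: possible roots are ±p/q where:
  p divides the constant term (-7): p ∈ {1, 7}
  q divides the leading coefficient (2): q ∈ {1, 2}

All possible rational roots: -7, -7/2, -1, -1/2, 1/2, 1, 7/2, 7

-7, -7/2, -1, -1/2, 1/2, 1, 7/2, 7


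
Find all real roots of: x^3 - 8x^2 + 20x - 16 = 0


Let p(x) = x^3 - 8x^2 + 20x - 16. By the rational root theorem (leading coefficient 1), any rational root is an integer divisor of 16: try ±1, ±2, ... in turn.
Test x = 1: value = -3 ≠ 0.
Test x = -1: value = -45 ≠ 0.
Test x = 2: value = 0 ✓, so (x - 2) is a factor.
Synthetic division by (x - 2): bring down 1; 1(2) - 8 = -6; (-6)(2) + 20 = 8; 8(2) - 16 = 0 → quotient x^2 - 6x + 8, remainder 0.
Solve the quadratic x^2 - 6x + 8 = 0: discriminant = (-6)^2 - 4(1)(8) = 36 - 32 = 4.
sqrt(4) = 2, so x = (6 ± 2)/2: x = 4 or x = 2.

x = 2 (multiplicity 2), x = 4


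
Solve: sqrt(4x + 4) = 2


Square both sides: 4x + 4 = 2^2 = 4
4x = 4 - 4 = 0
x = 0
Check: sqrt(4*0 + 4) = sqrt(4) = 2 ✓

x = 0


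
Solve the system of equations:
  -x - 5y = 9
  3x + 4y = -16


Using Cramer's rule:
Determinant D = (-1)(4) - (3)(-5) = -4 + 15 = 11
Dx = (9)(4) - (-16)(-5) = 36 - 80 = -44
Dy = (-1)(-16) - (3)(9) = 16 - 27 = -11
x = Dx/D = -44/11 = -4
y = Dy/D = -11/11 = -1

x = -4, y = -1


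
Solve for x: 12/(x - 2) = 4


Multiply both sides by (x - 2): 12 = 4(x - 2)
Distribute: 12 = 4x - 8
4x = 12 + 8 = 20
x = 5

x = 5


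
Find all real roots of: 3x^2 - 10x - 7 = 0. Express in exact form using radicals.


Using the quadratic formula: x = (-b ± sqrt(b^2 - 4ac)) / (2a)
Here a = 3, b = -10, c = -7
Discriminant = b^2 - 4ac = (-10)^2 - 4(3)(-7) = 100 + 84 = 184
Since discriminant = 184 > 0, there are two real roots.
x = (10 ± 2*sqrt(46)) / 6
Simplifying: x = (5 ± sqrt(46)) / 3
Numerically: x ≈ 3.9274 or x ≈ -0.5941

x = (5 + sqrt(46)) / 3 or x = (5 - sqrt(46)) / 3


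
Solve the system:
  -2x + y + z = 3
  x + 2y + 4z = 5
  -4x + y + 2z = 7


Using Cramer's rule. Expand each determinant along the first row.
D  = (-2)*[2*2 - 4*1] - 1*[1*2 - 4*(-4)] + 1*[1*1 - 2*(-4)]
  = (-2)*(0) - 1*(18) + 1*(9) = -9
Dx = 3*[2*2 - 4*1] - 1*[5*2 - 4*7] + 1*[5*1 - 2*7]
  = 3*(0) - 1*(-18) + 1*(-9) = 9
Dy = (-2)*[5*2 - 4*7] - 3*[1*2 - 4*(-4)] + 1*[1*7 - 5*(-4)]
  = (-2)*(-18) - 3*(18) + 1*(27) = 9
Dz = (-2)*[2*7 - 5*1] - 1*[1*7 - 5*(-4)] + 3*[1*1 - 2*(-4)]
  = (-2)*(9) - 1*(27) + 3*(9) = -18
x = Dx/D = 9/-9 = -1, y = Dy/D = 9/-9 = -1, z = Dz/D = -18/-9 = 2
Check eq1: (-2)(-1) + (1)(-1) + (1)(2) = 3 = 3 ✓
Check eq2: (1)(-1) + (2)(-1) + (4)(2) = 5 = 5 ✓
Check eq3: (-4)(-1) + (1)(-1) + (2)(2) = 7 = 7 ✓

x = -1, y = -1, z = 2


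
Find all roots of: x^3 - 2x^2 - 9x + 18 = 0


Let p(x) = x^3 - 2x^2 - 9x + 18. By the rational root theorem (leading coefficient 1), any rational root is an integer divisor of 18: try ±1, ±2, ... in turn.
Test x = 1: value = 8 ≠ 0.
Test x = -1: value = 24 ≠ 0.
Test x = 2: value = 0 ✓, so (x - 2) is a factor.
Synthetic division by (x - 2): bring down 1; 1(2) - 2 = 0; 0(2) - 9 = -9; (-9)(2) + 18 = 0 → quotient x^2 - 9, remainder 0.
Solve the quadratic x^2 - 9 = 0: discriminant = 0^2 - 4(1)(-9) = 0 + 36 = 36.
sqrt(36) = 6, so x = (0 ± 6)/2: x = 3 or x = -3.
Collecting all roots found:

x = -3, x = 2, x = 3


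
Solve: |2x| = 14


An absolute value equation |expr| = 14 gives two cases:
Case 1: 2x = 14
  2x = 14, so x = 7
Case 2: 2x = -14
  2x = -14, so x = -7

x = -7, x = 7


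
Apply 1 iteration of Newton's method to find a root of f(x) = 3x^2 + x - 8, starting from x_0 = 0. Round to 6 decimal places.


Newton's method: x_(n+1) = x_n - f(x_n)/f'(x_n)
f(x) = 3x^2 + x - 8
f'(x) = 6x + 1

Iteration 1:
  f(0.000000) = -8.000000
  f'(0.000000) = 1.000000
  x_1 = 0.000000 - (-8.000000)/(1.000000) = 8.000000

x_1 = 8.000000


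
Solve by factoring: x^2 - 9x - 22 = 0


We need two numbers that multiply to -22 and add to -9.
Those numbers are -11 and 2 (since (-11) * 2 = -22 and (-11) + 2 = -9).
So x^2 - 9x - 22 = (x - 11)(x + 2) = 0
Setting each factor to zero: x = 11 or x = -2

x = -2, x = 11


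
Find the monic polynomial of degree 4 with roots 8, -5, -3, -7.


A monic polynomial with roots 8, -5, -3, -7 is:
p(x) = (x - 8)(x + 5)(x + 3)(x + 7)
After multiplying by (x - 8): x - 8
After multiplying by (x + 5): x^2 - 3x - 40
After multiplying by (x + 3): x^3 - 49x - 120
After multiplying by (x + 7): x^4 + 7x^3 - 49x^2 - 463x - 840

x^4 + 7x^3 - 49x^2 - 463x - 840


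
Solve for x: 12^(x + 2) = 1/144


Express both sides with the same base.
1/144 = 12^(-2)
Since the bases match, equate exponents: x + 2 = -2
So x = -2 - (2) = -4

x = -4


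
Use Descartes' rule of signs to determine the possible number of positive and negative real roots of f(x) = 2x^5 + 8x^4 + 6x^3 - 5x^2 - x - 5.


Descartes' rule of signs:

For positive roots, count sign changes in f(x) = 2x^5 + 8x^4 + 6x^3 - 5x^2 - x - 5:
Signs of coefficients: +, +, +, -, -, -
Number of sign changes: 1
Possible positive real roots: 1

For negative roots, examine f(-x) = -2x^5 + 8x^4 - 6x^3 - 5x^2 + x - 5:
Signs of coefficients: -, +, -, -, +, -
Number of sign changes: 4
Possible negative real roots: 4, 2, 0

Positive roots: 1; Negative roots: 4 or 2 or 0


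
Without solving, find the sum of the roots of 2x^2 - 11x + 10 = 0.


By Vieta's formulas for ax^2 + bx + c = 0:
  Sum of roots = -b/a
  Product of roots = c/a

Here a = 2, b = -11, c = 10
Sum = -(-11)/2 = 11/2
Product = 10/2 = 5

Sum = 11/2


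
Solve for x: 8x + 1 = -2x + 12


Starting with: 8x + 1 = -2x + 12
Move all x terms to left: (8 + 2)x = 12 - 1
Simplify: 10x = 11
Divide both sides by 10: x = 11/10

x = 11/10


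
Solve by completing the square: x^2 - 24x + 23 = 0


Start: x^2 - 24x + 23 = 0
Move constant: x^2 - 24x = -23
Half of -24 is -12, squared is 144
Add 144 to both sides: x^2 - 24x + 144 = 121
(x - 12)^2 = 121
x - 12 = ±11
x = 12 + 11 = 23 or x = 12 - 11 = 1

x = 1, x = 23


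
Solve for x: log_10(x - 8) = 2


Convert to exponential form: x - 8 = 10^2 = 100
x = 100 + 8 = 108
Check: log_10(108 - 8) = log_10(100) = log_10(100) = 2 ✓

x = 108


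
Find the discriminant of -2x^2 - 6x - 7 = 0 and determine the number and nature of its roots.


For ax^2 + bx + c = 0, discriminant D = b^2 - 4ac
Here a = -2, b = -6, c = -7
D = (-6)^2 - 4(-2)(-7) = 36 - 56 = -20

D = -20 < 0
The equation has no real roots (2 complex conjugate roots).

Discriminant = -20, no real roots (2 complex conjugate roots)


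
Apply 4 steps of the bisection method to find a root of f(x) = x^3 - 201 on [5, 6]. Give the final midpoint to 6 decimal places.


f(x) = x^3 - 201
f(5) = -76 < 0
f(6) = 15 > 0

Step 1: midpoint = (5.000000 + 6.000000)/2 = 5.500000
  f(5.500000) = -34.625000
  f(mid) < 0, so root is in [5.500000, 6.000000]

Step 2: midpoint = (5.500000 + 6.000000)/2 = 5.750000
  f(5.750000) = -10.890625
  f(mid) < 0, so root is in [5.750000, 6.000000]

Step 3: midpoint = (5.750000 + 6.000000)/2 = 5.875000
  f(5.875000) = 1.779297
  f(mid) > 0, so root is in [5.750000, 5.875000]

Step 4: midpoint = (5.750000 + 5.875000)/2 = 5.812500
  f(5.812500) = -4.623779
  f(mid) < 0, so root is in [5.812500, 5.875000]

midpoint = 5.812500


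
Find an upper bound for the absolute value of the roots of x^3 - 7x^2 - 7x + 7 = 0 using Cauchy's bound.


Cauchy's bound: all roots r satisfy |r| <= 1 + max(|a_i/a_n|) for i = 0,...,n-1
where a_n is the leading coefficient.

Coefficients: [1, -7, -7, 7]
Leading coefficient a_n = 1
Ratios |a_i/a_n|: 7, 7, 7
Maximum ratio: 7
Cauchy's bound: |r| <= 1 + 7 = 8

Upper bound = 8


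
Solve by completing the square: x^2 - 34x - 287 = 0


Start: x^2 - 34x - 287 = 0
Move constant: x^2 - 34x = 287
Half of -34 is -17, squared is 289
Add 289 to both sides: x^2 - 34x + 289 = 576
(x - 17)^2 = 576
x - 17 = ±24
x = 17 + 24 = 41 or x = 17 - 24 = -7

x = -7, x = 41


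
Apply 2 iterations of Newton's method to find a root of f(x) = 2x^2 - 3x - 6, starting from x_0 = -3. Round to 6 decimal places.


Newton's method: x_(n+1) = x_n - f(x_n)/f'(x_n)
f(x) = 2x^2 - 3x - 6
f'(x) = 4x - 3

Iteration 1:
  f(-3.000000) = 21.000000
  f'(-3.000000) = -15.000000
  x_1 = -3.000000 - (21.000000)/(-15.000000) = -1.600000

Iteration 2:
  f(-1.600000) = 3.920000
  f'(-1.600000) = -9.400000
  x_2 = -1.600000 - (3.920000)/(-9.400000) = -1.182979

x_2 = -1.182979


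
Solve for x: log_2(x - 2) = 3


Convert to exponential form: x - 2 = 2^3 = 8
x = 8 + 2 = 10
Check: log_2(10 - 2) = log_2(8) = log_2(8) = 3 ✓

x = 10


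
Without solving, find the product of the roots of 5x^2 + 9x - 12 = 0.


By Vieta's formulas for ax^2 + bx + c = 0:
  Sum of roots = -b/a
  Product of roots = c/a

Here a = 5, b = 9, c = -12
Sum = -(9)/5 = -9/5
Product = -12/5 = -12/5

Product = -12/5


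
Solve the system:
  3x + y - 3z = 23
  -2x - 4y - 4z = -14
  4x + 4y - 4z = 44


Using Cramer's rule. Expand each determinant along the first row.
D  = 3*[(-4)*(-4) - (-4)*4] - 1*[(-2)*(-4) - (-4)*4] + (-3)*[(-2)*4 - (-4)*4]
  = 3*(32) - 1*(24) + (-3)*(8) = 48
Dx = 23*[(-4)*(-4) - (-4)*4] - 1*[(-14)*(-4) - (-4)*44] + (-3)*[(-14)*4 - (-4)*44]
  = 23*(32) - 1*(232) + (-3)*(120) = 144
Dy = 3*[(-14)*(-4) - (-4)*44] - 23*[(-2)*(-4) - (-4)*4] + (-3)*[(-2)*44 - (-14)*4]
  = 3*(232) - 23*(24) + (-3)*(-32) = 240
Dz = 3*[(-4)*44 - (-14)*4] - 1*[(-2)*44 - (-14)*4] + 23*[(-2)*4 - (-4)*4]
  = 3*(-120) - 1*(-32) + 23*(8) = -144
x = Dx/D = 144/48 = 3, y = Dy/D = 240/48 = 5, z = Dz/D = -144/48 = -3
Check eq1: (3)(3) + (1)(5) + (-3)(-3) = 23 = 23 ✓
Check eq2: (-2)(3) + (-4)(5) + (-4)(-3) = -14 = -14 ✓
Check eq3: (4)(3) + (4)(5) + (-4)(-3) = 44 = 44 ✓

x = 3, y = 5, z = -3


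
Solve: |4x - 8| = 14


An absolute value equation |expr| = 14 gives two cases:
Case 1: 4x - 8 = 14
  4x = 22, so x = 11/2
Case 2: 4x - 8 = -14
  4x = -6, so x = -3/2

x = -3/2, x = 11/2


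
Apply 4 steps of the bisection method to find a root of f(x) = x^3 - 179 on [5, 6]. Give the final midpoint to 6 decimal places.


f(x) = x^3 - 179
f(5) = -54 < 0
f(6) = 37 > 0

Step 1: midpoint = (5.000000 + 6.000000)/2 = 5.500000
  f(5.500000) = -12.625000
  f(mid) < 0, so root is in [5.500000, 6.000000]

Step 2: midpoint = (5.500000 + 6.000000)/2 = 5.750000
  f(5.750000) = 11.109375
  f(mid) > 0, so root is in [5.500000, 5.750000]

Step 3: midpoint = (5.500000 + 5.750000)/2 = 5.625000
  f(5.625000) = -1.021484
  f(mid) < 0, so root is in [5.625000, 5.750000]

Step 4: midpoint = (5.625000 + 5.750000)/2 = 5.687500
  f(5.687500) = 4.977295
  f(mid) > 0, so root is in [5.625000, 5.687500]

midpoint = 5.687500


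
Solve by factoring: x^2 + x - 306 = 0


We need two numbers that multiply to -306 and add to 1.
Those numbers are -17 and 18 (since (-17) * 18 = -306 and (-17) + 18 = 1).
So x^2 + x - 306 = (x - 17)(x + 18) = 0
Setting each factor to zero: x = 17 or x = -18

x = -18, x = 17


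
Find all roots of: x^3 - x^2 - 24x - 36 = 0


Let p(x) = x^3 - x^2 - 24x - 36. By the rational root theorem (leading coefficient 1), any rational root is an integer divisor of 36: try ±1, ±2, ... in turn.
Test x = 1: value = -60 ≠ 0.
Test x = -1: value = -14 ≠ 0.
Test x = 2: value = -80 ≠ 0.
Test x = -2: value = 0 ✓, so (x + 2) is a factor.
Synthetic division by (x + 2): bring down 1; 1(-2) - 1 = -3; (-3)(-2) - 24 = -18; (-18)(-2) - 36 = 0 → quotient x^2 - 3x - 18, remainder 0.
Solve the quadratic x^2 - 3x - 18 = 0: discriminant = (-3)^2 - 4(1)(-18) = 9 + 72 = 81.
sqrt(81) = 9, so x = (3 ± 9)/2: x = 6 or x = -3.
Collecting all roots found:

x = -3, x = -2, x = 6


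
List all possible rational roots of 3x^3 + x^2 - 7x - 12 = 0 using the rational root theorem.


Rational root theorem: possible roots are ±p/q where:
  p divides the constant term (-12): p ∈ {1, 2, 3, 4, 6, 12}
  q divides the leading coefficient (3): q ∈ {1, 3}

All possible rational roots: -12, -6, -4, -3, -2, -4/3, -1, -2/3, -1/3, 1/3, 2/3, 1, 4/3, 2, 3, 4, 6, 12

-12, -6, -4, -3, -2, -4/3, -1, -2/3, -1/3, 1/3, 2/3, 1, 4/3, 2, 3, 4, 6, 12


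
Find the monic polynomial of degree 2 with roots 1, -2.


A monic polynomial with roots 1, -2 is:
p(x) = (x - 1)(x + 2)
After multiplying by (x - 1): x - 1
After multiplying by (x + 2): x^2 + x - 2

x^2 + x - 2


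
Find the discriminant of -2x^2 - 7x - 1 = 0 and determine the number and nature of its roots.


For ax^2 + bx + c = 0, discriminant D = b^2 - 4ac
Here a = -2, b = -7, c = -1
D = (-7)^2 - 4(-2)(-1) = 49 - 8 = 41

D = 41 > 0 but not a perfect square
The equation has 2 distinct real irrational roots.

Discriminant = 41, 2 distinct real irrational roots


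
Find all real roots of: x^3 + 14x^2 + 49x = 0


The constant term is 0, so x = 0 is a root. Factor out x:
  x(x^2 + 14x + 49) = 0
Solve the quadratic x^2 + 14x + 49 = 0: discriminant = 14^2 - 4(1)(49) = 196 - 196 = 0.
Discriminant = 0, so a double root: x = -14/2 = -7.

x = -7 (multiplicity 2), x = 0


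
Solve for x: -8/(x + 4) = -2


Multiply both sides by (x + 4): -8 = -2(x + 4)
Distribute: -8 = -2x - 8
-2x = -8 + 8 = 0
x = 0

x = 0


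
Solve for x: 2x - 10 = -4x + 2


Starting with: 2x - 10 = -4x + 2
Move all x terms to left: (2 + 4)x = 2 + 10
Simplify: 6x = 12
Divide both sides by 6: x = 2

x = 2


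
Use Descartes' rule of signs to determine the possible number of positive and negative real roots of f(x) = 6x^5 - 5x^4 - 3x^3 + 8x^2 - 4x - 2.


Descartes' rule of signs:

For positive roots, count sign changes in f(x) = 6x^5 - 5x^4 - 3x^3 + 8x^2 - 4x - 2:
Signs of coefficients: +, -, -, +, -, -
Number of sign changes: 3
Possible positive real roots: 3, 1

For negative roots, examine f(-x) = -6x^5 - 5x^4 + 3x^3 + 8x^2 + 4x - 2:
Signs of coefficients: -, -, +, +, +, -
Number of sign changes: 2
Possible negative real roots: 2, 0

Positive roots: 3 or 1; Negative roots: 2 or 0


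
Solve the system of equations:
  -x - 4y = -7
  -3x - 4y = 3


Using Cramer's rule:
Determinant D = (-1)(-4) - (-3)(-4) = 4 - 12 = -8
Dx = (-7)(-4) - (3)(-4) = 28 + 12 = 40
Dy = (-1)(3) - (-3)(-7) = -3 - 21 = -24
x = Dx/D = 40/-8 = -5
y = Dy/D = -24/-8 = 3

x = -5, y = 3


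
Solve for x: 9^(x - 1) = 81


Express both sides with the same base.
81 = 9^2
Since the bases match, equate exponents: x - 1 = 2
So x = 2 - (-1) = 3

x = 3


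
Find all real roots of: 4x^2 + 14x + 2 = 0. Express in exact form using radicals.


Using the quadratic formula: x = (-b ± sqrt(b^2 - 4ac)) / (2a)
Here a = 4, b = 14, c = 2
Discriminant = b^2 - 4ac = 14^2 - 4(4)(2) = 196 - 32 = 164
Since discriminant = 164 > 0, there are two real roots.
x = (-14 ± 2*sqrt(41)) / 8
Simplifying: x = (-7 ± sqrt(41)) / 4
Numerically: x ≈ -0.1492 or x ≈ -3.3508

x = (-7 + sqrt(41)) / 4 or x = (-7 - sqrt(41)) / 4


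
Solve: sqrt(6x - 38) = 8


Square both sides: 6x - 38 = 8^2 = 64
6x = 64 + 38 = 102
x = 17
Check: sqrt(6*17 - 38) = sqrt(64) = 8 ✓

x = 17


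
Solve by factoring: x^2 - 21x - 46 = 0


We need two numbers that multiply to -46 and add to -21.
Those numbers are 2 and -23 (since 2 * (-23) = -46 and 2 + (-23) = -21).
So x^2 - 21x - 46 = (x + 2)(x - 23) = 0
Setting each factor to zero: x = -2 or x = 23

x = -2, x = 23


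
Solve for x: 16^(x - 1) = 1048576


Express both sides with the same base.
1048576 = 16^5
Since the bases match, equate exponents: x - 1 = 5
So x = 5 - (-1) = 6

x = 6


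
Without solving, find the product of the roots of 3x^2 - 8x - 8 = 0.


By Vieta's formulas for ax^2 + bx + c = 0:
  Sum of roots = -b/a
  Product of roots = c/a

Here a = 3, b = -8, c = -8
Sum = -(-8)/3 = 8/3
Product = -8/3 = -8/3

Product = -8/3


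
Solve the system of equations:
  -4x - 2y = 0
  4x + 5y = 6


Using Cramer's rule:
Determinant D = (-4)(5) - (4)(-2) = -20 + 8 = -12
Dx = (0)(5) - (6)(-2) = 0 + 12 = 12
Dy = (-4)(6) - (4)(0) = -24 - 0 = -24
x = Dx/D = 12/-12 = -1
y = Dy/D = -24/-12 = 2

x = -1, y = 2


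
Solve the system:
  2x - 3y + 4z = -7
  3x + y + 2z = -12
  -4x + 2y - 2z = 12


Using Cramer's rule. Expand each determinant along the first row.
D  = 2*[1*(-2) - 2*2] - (-3)*[3*(-2) - 2*(-4)] + 4*[3*2 - 1*(-4)]
  = 2*(-6) - (-3)*(2) + 4*(10) = 34
Dx = (-7)*[1*(-2) - 2*2] - (-3)*[(-12)*(-2) - 2*12] + 4*[(-12)*2 - 1*12]
  = (-7)*(-6) - (-3)*(0) + 4*(-36) = -102
Dy = 2*[(-12)*(-2) - 2*12] - (-7)*[3*(-2) - 2*(-4)] + 4*[3*12 - (-12)*(-4)]
  = 2*(0) - (-7)*(2) + 4*(-12) = -34
Dz = 2*[1*12 - (-12)*2] - (-3)*[3*12 - (-12)*(-4)] + (-7)*[3*2 - 1*(-4)]
  = 2*(36) - (-3)*(-12) + (-7)*(10) = -34
x = Dx/D = -102/34 = -3, y = Dy/D = -34/34 = -1, z = Dz/D = -34/34 = -1
Check eq1: (2)(-3) + (-3)(-1) + (4)(-1) = -7 = -7 ✓
Check eq2: (3)(-3) + (1)(-1) + (2)(-1) = -12 = -12 ✓
Check eq3: (-4)(-3) + (2)(-1) + (-2)(-1) = 12 = 12 ✓

x = -3, y = -1, z = -1


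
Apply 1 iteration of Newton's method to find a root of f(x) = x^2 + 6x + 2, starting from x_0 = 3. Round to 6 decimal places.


Newton's method: x_(n+1) = x_n - f(x_n)/f'(x_n)
f(x) = x^2 + 6x + 2
f'(x) = 2x + 6

Iteration 1:
  f(3.000000) = 29.000000
  f'(3.000000) = 12.000000
  x_1 = 3.000000 - (29.000000)/(12.000000) = 0.583333

x_1 = 0.583333


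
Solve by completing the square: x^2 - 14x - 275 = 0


Start: x^2 - 14x - 275 = 0
Move constant: x^2 - 14x = 275
Half of -14 is -7, squared is 49
Add 49 to both sides: x^2 - 14x + 49 = 324
(x - 7)^2 = 324
x - 7 = ±18
x = 7 + 18 = 25 or x = 7 - 18 = -11

x = -11, x = 25


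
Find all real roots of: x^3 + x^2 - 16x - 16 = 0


Let p(x) = x^3 + x^2 - 16x - 16. By the rational root theorem (leading coefficient 1), any rational root is an integer divisor of 16: try ±1, ±2, ... in turn.
Test x = 1: value = -30 ≠ 0.
Test x = -1: value = 0 ✓, so (x + 1) is a factor.
Synthetic division by (x + 1): bring down 1; 1(-1) + 1 = 0; 0(-1) - 16 = -16; (-16)(-1) - 16 = 0 → quotient x^2 - 16, remainder 0.
Solve the quadratic x^2 - 16 = 0: discriminant = 0^2 - 4(1)(-16) = 0 + 64 = 64.
sqrt(64) = 8, so x = (0 ± 8)/2: x = 4 or x = -4.

x = -4, x = -1, x = 4


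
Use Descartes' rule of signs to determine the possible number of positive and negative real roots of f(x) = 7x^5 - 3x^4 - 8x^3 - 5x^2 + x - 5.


Descartes' rule of signs:

For positive roots, count sign changes in f(x) = 7x^5 - 3x^4 - 8x^3 - 5x^2 + x - 5:
Signs of coefficients: +, -, -, -, +, -
Number of sign changes: 3
Possible positive real roots: 3, 1

For negative roots, examine f(-x) = -7x^5 - 3x^4 + 8x^3 - 5x^2 - x - 5:
Signs of coefficients: -, -, +, -, -, -
Number of sign changes: 2
Possible negative real roots: 2, 0

Positive roots: 3 or 1; Negative roots: 2 or 0


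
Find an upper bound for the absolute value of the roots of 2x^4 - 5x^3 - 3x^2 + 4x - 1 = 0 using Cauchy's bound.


Cauchy's bound: all roots r satisfy |r| <= 1 + max(|a_i/a_n|) for i = 0,...,n-1
where a_n is the leading coefficient.

Coefficients: [2, -5, -3, 4, -1]
Leading coefficient a_n = 2
Ratios |a_i/a_n|: 5/2, 3/2, 2, 1/2
Maximum ratio: 5/2
Cauchy's bound: |r| <= 1 + 5/2 = 7/2

Upper bound = 7/2


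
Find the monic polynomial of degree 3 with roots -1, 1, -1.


A monic polynomial with roots -1, 1, -1 is:
p(x) = (x + 1)(x - 1)(x + 1)
After multiplying by (x + 1): x + 1
After multiplying by (x - 1): x^2 - 1
After multiplying by (x + 1): x^3 + x^2 - x - 1

x^3 + x^2 - x - 1


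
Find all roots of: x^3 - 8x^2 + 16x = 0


The constant term is 0, so x = 0 is a root. Factor out x:
  x^2 - 8x + 16 = 0
Solve the quadratic x^2 - 8x + 16 = 0: discriminant = (-8)^2 - 4(1)(16) = 64 - 64 = 0.
Discriminant = 0, so a double root: x = 8/2 = 4.
Collecting all roots found:

x = 0, x = 4 (multiplicity 2)


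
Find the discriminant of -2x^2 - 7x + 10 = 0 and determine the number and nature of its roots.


For ax^2 + bx + c = 0, discriminant D = b^2 - 4ac
Here a = -2, b = -7, c = 10
D = (-7)^2 - 4(-2)(10) = 49 + 80 = 129

D = 129 > 0 but not a perfect square
The equation has 2 distinct real irrational roots.

Discriminant = 129, 2 distinct real irrational roots


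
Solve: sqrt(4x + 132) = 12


Square both sides: 4x + 132 = 12^2 = 144
4x = 144 - 132 = 12
x = 3
Check: sqrt(4*3 + 132) = sqrt(144) = 12 ✓

x = 3


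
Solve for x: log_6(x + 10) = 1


Convert to exponential form: x + 10 = 6^1 = 6
x = 6 - 10 = -4
Check: log_6(-4 + 10) = log_6(6) = log_6(6) = 1 ✓

x = -4


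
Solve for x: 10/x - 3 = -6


Subtract -3 from both sides: 10/x = -3
Multiply both sides by x: 10 = -3 * x
Divide by -3: x = -10/3

x = -10/3


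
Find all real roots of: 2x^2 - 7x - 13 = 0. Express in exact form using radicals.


Using the quadratic formula: x = (-b ± sqrt(b^2 - 4ac)) / (2a)
Here a = 2, b = -7, c = -13
Discriminant = b^2 - 4ac = (-7)^2 - 4(2)(-13) = 49 + 104 = 153
Since discriminant = 153 > 0, there are two real roots.
x = (7 ± 3*sqrt(17)) / 4
Numerically: x ≈ 4.8423 or x ≈ -1.3423

x = (7 + 3*sqrt(17)) / 4 or x = (7 - 3*sqrt(17)) / 4


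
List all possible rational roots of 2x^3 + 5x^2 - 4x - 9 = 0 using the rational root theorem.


Rational root theorem: possible roots are ±p/q where:
  p divides the constant term (-9): p ∈ {1, 3, 9}
  q divides the leading coefficient (2): q ∈ {1, 2}

All possible rational roots: -9, -9/2, -3, -3/2, -1, -1/2, 1/2, 1, 3/2, 3, 9/2, 9

-9, -9/2, -3, -3/2, -1, -1/2, 1/2, 1, 3/2, 3, 9/2, 9


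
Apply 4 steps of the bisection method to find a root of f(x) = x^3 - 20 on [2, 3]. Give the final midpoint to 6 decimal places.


f(x) = x^3 - 20
f(2) = -12 < 0
f(3) = 7 > 0

Step 1: midpoint = (2.000000 + 3.000000)/2 = 2.500000
  f(2.500000) = -4.375000
  f(mid) < 0, so root is in [2.500000, 3.000000]

Step 2: midpoint = (2.500000 + 3.000000)/2 = 2.750000
  f(2.750000) = 0.796875
  f(mid) > 0, so root is in [2.500000, 2.750000]

Step 3: midpoint = (2.500000 + 2.750000)/2 = 2.625000
  f(2.625000) = -1.912109
  f(mid) < 0, so root is in [2.625000, 2.750000]

Step 4: midpoint = (2.625000 + 2.750000)/2 = 2.687500
  f(2.687500) = -0.589111
  f(mid) < 0, so root is in [2.687500, 2.750000]

midpoint = 2.687500


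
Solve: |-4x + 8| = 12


An absolute value equation |expr| = 12 gives two cases:
Case 1: -4x + 8 = 12
  -4x = 4, so x = -1
Case 2: -4x + 8 = -12
  -4x = -20, so x = 5

x = -1, x = 5


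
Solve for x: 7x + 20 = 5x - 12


Starting with: 7x + 20 = 5x - 12
Move all x terms to left: (7 - 5)x = -12 - 20
Simplify: 2x = -32
Divide both sides by 2: x = -16

x = -16


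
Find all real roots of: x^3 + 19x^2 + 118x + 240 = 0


Let p(x) = x^3 + 19x^2 + 118x + 240. By the rational root theorem (leading coefficient 1), any rational root is an integer divisor of 240: try ±1, ±2, ... in turn.
Test x = 1: value = 378 ≠ 0.
Test x = -1: value = 140 ≠ 0.
Test x = 2: value = 560 ≠ 0.
Test x = -2: value = 72 ≠ 0.
Test x = 3: value = 792 ≠ 0.
Test x = -3: value = 30 ≠ 0.
Test x = 4: value = 1080 ≠ 0.
Test x = -4: value = 8 ≠ 0.
Test x = 5: value = 1430 ≠ 0.
Test x = -5: value = 0 ✓, so (x + 5) is a factor.
Synthetic division by (x + 5): bring down 1; 1(-5) + 19 = 14; 14(-5) + 118 = 48; 48(-5) + 240 = 0 → quotient x^2 + 14x + 48, remainder 0.
Solve the quadratic x^2 + 14x + 48 = 0: discriminant = 14^2 - 4(1)(48) = 196 - 192 = 4.
sqrt(4) = 2, so x = (-14 ± 2)/2: x = -6 or x = -8.

x = -8, x = -6, x = -5


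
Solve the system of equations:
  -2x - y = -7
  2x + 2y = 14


Using Cramer's rule:
Determinant D = (-2)(2) - (2)(-1) = -4 + 2 = -2
Dx = (-7)(2) - (14)(-1) = -14 + 14 = 0
Dy = (-2)(14) - (2)(-7) = -28 + 14 = -14
x = Dx/D = 0/-2 = 0
y = Dy/D = -14/-2 = 7

x = 0, y = 7


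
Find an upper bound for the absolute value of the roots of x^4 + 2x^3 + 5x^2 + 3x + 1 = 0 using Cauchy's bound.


Cauchy's bound: all roots r satisfy |r| <= 1 + max(|a_i/a_n|) for i = 0,...,n-1
where a_n is the leading coefficient.

Coefficients: [1, 2, 5, 3, 1]
Leading coefficient a_n = 1
Ratios |a_i/a_n|: 2, 5, 3, 1
Maximum ratio: 5
Cauchy's bound: |r| <= 1 + 5 = 6

Upper bound = 6


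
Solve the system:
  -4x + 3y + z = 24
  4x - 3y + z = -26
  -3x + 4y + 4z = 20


Using Cramer's rule. Expand each determinant along the first row.
D  = (-4)*[(-3)*4 - 1*4] - 3*[4*4 - 1*(-3)] + 1*[4*4 - (-3)*(-3)]
  = (-4)*(-16) - 3*(19) + 1*(7) = 14
Dx = 24*[(-3)*4 - 1*4] - 3*[(-26)*4 - 1*20] + 1*[(-26)*4 - (-3)*20]
  = 24*(-16) - 3*(-124) + 1*(-44) = -56
Dy = (-4)*[(-26)*4 - 1*20] - 24*[4*4 - 1*(-3)] + 1*[4*20 - (-26)*(-3)]
  = (-4)*(-124) - 24*(19) + 1*(2) = 42
Dz = (-4)*[(-3)*20 - (-26)*4] - 3*[4*20 - (-26)*(-3)] + 24*[4*4 - (-3)*(-3)]
  = (-4)*(44) - 3*(2) + 24*(7) = -14
x = Dx/D = -56/14 = -4, y = Dy/D = 42/14 = 3, z = Dz/D = -14/14 = -1
Check eq1: (-4)(-4) + (3)(3) + (1)(-1) = 24 = 24 ✓
Check eq2: (4)(-4) + (-3)(3) + (1)(-1) = -26 = -26 ✓
Check eq3: (-3)(-4) + (4)(3) + (4)(-1) = 20 = 20 ✓

x = -4, y = 3, z = -1


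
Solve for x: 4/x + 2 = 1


Subtract 2 from both sides: 4/x = -1
Multiply both sides by x: 4 = -1 * x
Divide by -1: x = -4

x = -4


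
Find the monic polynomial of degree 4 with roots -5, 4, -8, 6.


A monic polynomial with roots -5, 4, -8, 6 is:
p(x) = (x + 5)(x - 4)(x + 8)(x - 6)
After multiplying by (x + 5): x + 5
After multiplying by (x - 4): x^2 + x - 20
After multiplying by (x + 8): x^3 + 9x^2 - 12x - 160
After multiplying by (x - 6): x^4 + 3x^3 - 66x^2 - 88x + 960

x^4 + 3x^3 - 66x^2 - 88x + 960


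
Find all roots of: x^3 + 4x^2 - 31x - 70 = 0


Let p(x) = x^3 + 4x^2 - 31x - 70. By the rational root theorem (leading coefficient 1), any rational root is an integer divisor of 70: try ±1, ±2, ... in turn.
Test x = 1: value = -96 ≠ 0.
Test x = -1: value = -36 ≠ 0.
Test x = 2: value = -108 ≠ 0.
Test x = -2: value = 0 ✓, so (x + 2) is a factor.
Synthetic division by (x + 2): bring down 1; 1(-2) + 4 = 2; 2(-2) - 31 = -35; (-35)(-2) - 70 = 0 → quotient x^2 + 2x - 35, remainder 0.
Solve the quadratic x^2 + 2x - 35 = 0: discriminant = 2^2 - 4(1)(-35) = 4 + 140 = 144.
sqrt(144) = 12, so x = (-2 ± 12)/2: x = 5 or x = -7.
Collecting all roots found:

x = -7, x = -2, x = 5


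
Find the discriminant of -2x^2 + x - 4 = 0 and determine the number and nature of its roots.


For ax^2 + bx + c = 0, discriminant D = b^2 - 4ac
Here a = -2, b = 1, c = -4
D = (1)^2 - 4(-2)(-4) = 1 - 32 = -31

D = -31 < 0
The equation has no real roots (2 complex conjugate roots).

Discriminant = -31, no real roots (2 complex conjugate roots)


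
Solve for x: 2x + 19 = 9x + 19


Starting with: 2x + 19 = 9x + 19
Move all x terms to left: (2 - 9)x = 19 - 19
Simplify: -7x = 0
Divide both sides by -7: x = 0

x = 0


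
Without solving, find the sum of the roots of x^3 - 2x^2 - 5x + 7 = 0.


By Vieta's formulas for x^3 + bx^2 + cx + d = 0:
  r1 + r2 + r3 = -b/a = 2
  r1*r2 + r1*r3 + r2*r3 = c/a = -5
  r1*r2*r3 = -d/a = -7


Sum = 2


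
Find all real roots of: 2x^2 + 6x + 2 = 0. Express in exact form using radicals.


Using the quadratic formula: x = (-b ± sqrt(b^2 - 4ac)) / (2a)
Here a = 2, b = 6, c = 2
Discriminant = b^2 - 4ac = 6^2 - 4(2)(2) = 36 - 16 = 20
Since discriminant = 20 > 0, there are two real roots.
x = (-6 ± 2*sqrt(5)) / 4
Simplifying: x = (-3 ± sqrt(5)) / 2
Numerically: x ≈ -0.3820 or x ≈ -2.6180

x = (-3 + sqrt(5)) / 2 or x = (-3 - sqrt(5)) / 2


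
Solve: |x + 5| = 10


An absolute value equation |expr| = 10 gives two cases:
Case 1: x + 5 = 10
  x = 5, so x = 5
Case 2: x + 5 = -10
  x = -15, so x = -15

x = -15, x = 5


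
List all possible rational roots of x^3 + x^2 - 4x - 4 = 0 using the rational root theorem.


Rational root theorem: possible roots are ±p/q where:
  p divides the constant term (-4): p ∈ {1, 2, 4}
  q divides the leading coefficient (1): q ∈ {1}

All possible rational roots: -4, -2, -1, 1, 2, 4

-4, -2, -1, 1, 2, 4


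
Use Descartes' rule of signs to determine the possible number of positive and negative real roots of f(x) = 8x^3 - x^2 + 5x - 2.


Descartes' rule of signs:

For positive roots, count sign changes in f(x) = 8x^3 - x^2 + 5x - 2:
Signs of coefficients: +, -, +, -
Number of sign changes: 3
Possible positive real roots: 3, 1

For negative roots, examine f(-x) = -8x^3 - x^2 - 5x - 2:
Signs of coefficients: -, -, -, -
Number of sign changes: 0
Possible negative real roots: 0

Positive roots: 3 or 1; Negative roots: 0


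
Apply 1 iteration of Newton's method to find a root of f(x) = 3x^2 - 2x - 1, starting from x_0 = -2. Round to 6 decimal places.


Newton's method: x_(n+1) = x_n - f(x_n)/f'(x_n)
f(x) = 3x^2 - 2x - 1
f'(x) = 6x - 2

Iteration 1:
  f(-2.000000) = 15.000000
  f'(-2.000000) = -14.000000
  x_1 = -2.000000 - (15.000000)/(-14.000000) = -0.928571

x_1 = -0.928571


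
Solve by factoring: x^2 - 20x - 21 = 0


We need two numbers that multiply to -21 and add to -20.
Those numbers are 1 and -21 (since 1 * (-21) = -21 and 1 + (-21) = -20).
So x^2 - 20x - 21 = (x + 1)(x - 21) = 0
Setting each factor to zero: x = -1 or x = 21

x = -1, x = 21


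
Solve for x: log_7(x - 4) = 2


Convert to exponential form: x - 4 = 7^2 = 49
x = 49 + 4 = 53
Check: log_7(53 - 4) = log_7(49) = log_7(49) = 2 ✓

x = 53


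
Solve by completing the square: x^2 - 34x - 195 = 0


Start: x^2 - 34x - 195 = 0
Move constant: x^2 - 34x = 195
Half of -34 is -17, squared is 289
Add 289 to both sides: x^2 - 34x + 289 = 484
(x - 17)^2 = 484
x - 17 = ±22
x = 17 + 22 = 39 or x = 17 - 22 = -5

x = -5, x = 39


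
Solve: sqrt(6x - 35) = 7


Square both sides: 6x - 35 = 7^2 = 49
6x = 49 + 35 = 84
x = 14
Check: sqrt(6*14 - 35) = sqrt(49) = 7 ✓

x = 14


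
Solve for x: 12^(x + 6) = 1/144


Express both sides with the same base.
1/144 = 12^(-2)
Since the bases match, equate exponents: x + 6 = -2
So x = -2 - (6) = -8

x = -8


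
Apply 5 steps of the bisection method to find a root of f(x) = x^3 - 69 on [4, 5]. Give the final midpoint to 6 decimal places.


f(x) = x^3 - 69
f(4) = -5 < 0
f(5) = 56 > 0

Step 1: midpoint = (4.000000 + 5.000000)/2 = 4.500000
  f(4.500000) = 22.125000
  f(mid) > 0, so root is in [4.000000, 4.500000]

Step 2: midpoint = (4.000000 + 4.500000)/2 = 4.250000
  f(4.250000) = 7.765625
  f(mid) > 0, so root is in [4.000000, 4.250000]

Step 3: midpoint = (4.000000 + 4.250000)/2 = 4.125000
  f(4.125000) = 1.189453
  f(mid) > 0, so root is in [4.000000, 4.125000]

Step 4: midpoint = (4.000000 + 4.125000)/2 = 4.062500
  f(4.062500) = -1.952881
  f(mid) < 0, so root is in [4.062500, 4.125000]

Step 5: midpoint = (4.062500 + 4.125000)/2 = 4.093750
  f(4.093750) = -0.393707
  f(mid) < 0, so root is in [4.093750, 4.125000]

midpoint = 4.093750
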